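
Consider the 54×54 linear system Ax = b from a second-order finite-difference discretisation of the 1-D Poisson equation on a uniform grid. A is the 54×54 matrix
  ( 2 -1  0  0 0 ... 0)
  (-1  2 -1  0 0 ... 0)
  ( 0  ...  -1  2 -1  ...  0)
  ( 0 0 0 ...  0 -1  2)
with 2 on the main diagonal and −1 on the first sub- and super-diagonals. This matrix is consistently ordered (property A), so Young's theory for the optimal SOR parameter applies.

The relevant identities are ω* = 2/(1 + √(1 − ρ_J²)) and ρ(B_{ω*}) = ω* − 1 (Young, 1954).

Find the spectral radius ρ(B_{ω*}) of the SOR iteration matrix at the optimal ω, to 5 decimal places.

ρ_SOR = 0.89199

n=54: λ(B_J) = 1 − λ(A)/2 = cos(kπ/55); k=1 gives ρ_J = 0.99837.
√(1−ρ_J²) simplifies to sin(π/55) = 0.057089.
ω* = 2/(1+0.057089) = 1.89199
Hence ρ(B_{ω*}) = 1.89199 − 1 = 0.89199.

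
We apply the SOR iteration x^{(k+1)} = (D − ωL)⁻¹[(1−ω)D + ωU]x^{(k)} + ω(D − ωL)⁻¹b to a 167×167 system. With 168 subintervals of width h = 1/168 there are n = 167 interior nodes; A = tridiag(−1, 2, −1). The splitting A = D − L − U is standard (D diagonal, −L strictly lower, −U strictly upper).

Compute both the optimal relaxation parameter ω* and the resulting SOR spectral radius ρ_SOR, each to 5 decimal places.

With n=167, ρ(Jacobi) = cos(π/168) = 0.99983.
√(1−ρ_J²) simplifies to sin(π/168) = 0.018699.
Then 2/(1+√(1−ρ_J²)) = 2/(1+0.018699); ω* = 2/1.018699 = 1.96329.
ρ_SOR = ω* − 1 = 1.96329 − 1 = 0.96329.

ω* = 1.96329, ρ_SOR = 0.96329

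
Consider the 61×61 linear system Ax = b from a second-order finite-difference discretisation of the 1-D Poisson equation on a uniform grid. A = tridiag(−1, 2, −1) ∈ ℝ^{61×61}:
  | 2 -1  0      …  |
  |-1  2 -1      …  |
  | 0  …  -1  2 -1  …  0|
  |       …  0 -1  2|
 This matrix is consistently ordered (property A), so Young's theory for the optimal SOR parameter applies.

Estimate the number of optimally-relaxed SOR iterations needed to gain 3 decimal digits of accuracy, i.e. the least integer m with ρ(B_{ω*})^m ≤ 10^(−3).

n=61: λ(B_J) = 1 − λ(A)/2 = cos(kπ/62); k=1 gives ρ_J = 0.9987165.
√(1−ρ_J²) simplifies to sin(π/62) = 0.0506492.
Young: ω* = 2/(1+√(1−ρ_J²)) = 2/(1+0.0506492) = 2/1.0506492 = 1.9035849.
ρ(B_{ω*}) = ω*−1 = 0.9035849
For 3 digits: m = 3·ln10 / (−ln 0.9035849) = 6.90776/0.101385 = 68.134; round up → m = 69.

m = 69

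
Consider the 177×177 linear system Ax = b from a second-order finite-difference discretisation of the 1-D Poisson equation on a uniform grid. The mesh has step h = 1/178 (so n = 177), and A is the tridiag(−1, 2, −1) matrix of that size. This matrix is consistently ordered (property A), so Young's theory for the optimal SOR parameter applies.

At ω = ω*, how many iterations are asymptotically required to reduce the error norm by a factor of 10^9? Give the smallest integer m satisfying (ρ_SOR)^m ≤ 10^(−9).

[ρ_J] n=177: ρ(B_J) = cos(π/(n+1)) = cos(π/178) = 0.9998443.
root = sin(π/178) = 0.0176485  (since 1−cos² = sin²).
ω* = 2/(1+0.0176485) = 1.9653151
At ω = 1.9653151 every |λ(B_ω)| = ω−1, so ρ_SOR = 0.9653151.
m ≥ 9·ln10 / (−ln 0.9653151) = 587.051; smallest integer m = 588.

m = 588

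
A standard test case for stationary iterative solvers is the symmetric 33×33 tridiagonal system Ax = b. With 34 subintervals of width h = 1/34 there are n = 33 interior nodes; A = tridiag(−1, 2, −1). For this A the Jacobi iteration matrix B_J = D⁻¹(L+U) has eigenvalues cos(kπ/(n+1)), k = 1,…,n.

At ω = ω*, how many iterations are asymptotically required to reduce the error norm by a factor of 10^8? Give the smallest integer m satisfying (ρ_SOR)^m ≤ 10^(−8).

m = 100

½·tridiag(1,0,1) at n=33: λ_k = cos(kπ/34); max |λ| at k=1 ⇒ ρ_J = cos(π/34) ≈ 0.9957342.
√(1−ρ_J²) = |sin(π/34)| = 0.0922684
ω* = 2/(1 + 0.0922684) = 2/1.0922684 = 1.8310518.
Hence ρ(B_{ω*}) = 1.8310518 − 1 = 0.8310518.
Need (0.8310518)^m ≤ 10^(−8): m ≥ 8·ln10/|ln 0.8310518| = 18.4207/0.185063 = 99.537 ⇒ m = 100.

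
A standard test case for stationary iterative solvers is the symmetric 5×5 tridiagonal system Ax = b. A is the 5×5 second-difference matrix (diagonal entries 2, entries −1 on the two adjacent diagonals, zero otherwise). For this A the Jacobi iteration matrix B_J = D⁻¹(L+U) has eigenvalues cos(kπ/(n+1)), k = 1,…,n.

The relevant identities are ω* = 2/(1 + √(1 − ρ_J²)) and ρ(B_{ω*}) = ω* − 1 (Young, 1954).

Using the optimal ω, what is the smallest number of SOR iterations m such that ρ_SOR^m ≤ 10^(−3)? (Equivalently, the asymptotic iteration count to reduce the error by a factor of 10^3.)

[ρ_J] n=5: ρ(B_J) = cos(π/(n+1)) = cos(π/6) = 0.8660254.
√(1−ρ_J²) simplifies to sin(π/6) = 0.5000000.
[ω*] 2 ÷ (1 + 0.5000000) = 2 ÷ 1.5000000 = 1.3333333.
ρ_SOR = ω* − 1 = 1.3333333 − 1 = 0.3333333.
For 3 digits: m = 3·ln10 / (−ln 0.3333333) = 6.90776/1.09861 = 6.288; round up → m = 7.

m = 7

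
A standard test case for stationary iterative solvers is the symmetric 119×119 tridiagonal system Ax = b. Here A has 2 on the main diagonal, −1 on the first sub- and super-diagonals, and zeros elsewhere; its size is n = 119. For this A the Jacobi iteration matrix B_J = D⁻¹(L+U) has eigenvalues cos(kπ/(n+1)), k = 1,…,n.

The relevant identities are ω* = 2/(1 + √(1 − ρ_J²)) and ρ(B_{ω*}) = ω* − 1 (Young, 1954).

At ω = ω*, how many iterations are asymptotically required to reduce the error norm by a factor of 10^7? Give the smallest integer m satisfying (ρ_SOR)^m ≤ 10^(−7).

B_J for the 119×119 system has eigenvalues cos(kπ/120); ρ_J = cos(π/120) = 0.9996573.
root = sin(π/120) = 0.0261769  (since 1−cos² = sin²).
So ω* = 2/1.0261769 = 1.9489817 (Young).
ρ_SOR = ω* − 1 ≈ 0.9489817.
(0.9489817)^m ≤ 10^{−7}  ⇒  m·ln(0.9489817) ≤ −7·ln10  ⇒  m ≥ 307.798  ⇒  m = 308

m = 308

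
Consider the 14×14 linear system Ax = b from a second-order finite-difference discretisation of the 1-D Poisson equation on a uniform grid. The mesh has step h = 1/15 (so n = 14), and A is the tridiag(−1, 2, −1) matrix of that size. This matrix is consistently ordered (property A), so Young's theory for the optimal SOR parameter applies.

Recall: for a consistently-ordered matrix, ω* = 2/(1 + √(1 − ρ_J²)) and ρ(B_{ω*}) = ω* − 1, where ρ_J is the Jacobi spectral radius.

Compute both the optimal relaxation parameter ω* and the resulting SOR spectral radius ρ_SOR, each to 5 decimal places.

[ρ_J] n=14: ρ(B_J) = cos(π/(n+1)) = cos(π/15) = 0.97815.
1 − cos²(π/15) = sin²(π/15) ⇒ √(1−ρ_J²) = sin(π/15) = 0.207912.
Then 2/(1+√(1−ρ_J²)) = 2/(1+0.207912); ω* = 2/1.207912 = 1.65575.
and ρ(B_{ω*}) = 1.65575 − 1 = 0.65575.

ω* = 1.65575, ρ_SOR = 0.65575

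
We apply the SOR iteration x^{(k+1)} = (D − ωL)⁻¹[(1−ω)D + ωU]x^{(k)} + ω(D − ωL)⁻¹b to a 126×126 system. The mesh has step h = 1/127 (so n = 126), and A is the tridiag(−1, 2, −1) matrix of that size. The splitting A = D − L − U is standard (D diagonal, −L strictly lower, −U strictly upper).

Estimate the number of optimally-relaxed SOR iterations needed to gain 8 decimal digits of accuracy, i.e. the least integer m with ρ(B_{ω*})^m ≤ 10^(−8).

n=126: λ(B_J) = 1 − λ(A)/2 = cos(kπ/127); k=1 gives ρ_J = 0.9996941.
√(1 − cos²(π/127)) = sin(π/127) ≈ 0.0247344.
Then 2/(1+√(1−ρ_J²)) = 2/(1+0.0247344); ω* = 2/1.0247344 = 1.9517252.
ρ_SOR = ω* − 1 = 1.9517252 − 1 = 0.9517252.
For 8 digits: m = 8·ln10 / (−ln 0.9517252) = 18.4207/0.0494789 = 372.294; round up → m = 373.

m = 373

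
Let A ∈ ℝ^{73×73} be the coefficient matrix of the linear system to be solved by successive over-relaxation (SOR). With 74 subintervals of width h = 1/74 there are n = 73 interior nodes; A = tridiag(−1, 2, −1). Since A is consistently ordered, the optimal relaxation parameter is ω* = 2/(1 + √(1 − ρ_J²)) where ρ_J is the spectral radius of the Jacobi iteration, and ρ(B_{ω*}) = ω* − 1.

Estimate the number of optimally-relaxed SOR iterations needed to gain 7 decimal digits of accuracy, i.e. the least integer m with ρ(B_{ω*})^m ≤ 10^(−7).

m = 190

[ρ_J] n=73: ρ(B_J) = cos(π/(n+1)) = cos(π/74) = 0.9990990.
√(1−ρ_J²) = |sin(π/74)| = 0.0424412
ω* = 2/(1 + 0.0424412) = 2/1.0424412 = 1.9185734.
At ω = 1.9185734 every |λ(B_ω)| = ω−1, so ρ_SOR = 0.9185734.
ρ_SOR^m ≤ 10^(−7) ⇔ m ≥ 7·ln10/(−ln 0.9185734) = 16.1181/0.0849335 = 189.773; m = ⌈189.773⌉ = 190.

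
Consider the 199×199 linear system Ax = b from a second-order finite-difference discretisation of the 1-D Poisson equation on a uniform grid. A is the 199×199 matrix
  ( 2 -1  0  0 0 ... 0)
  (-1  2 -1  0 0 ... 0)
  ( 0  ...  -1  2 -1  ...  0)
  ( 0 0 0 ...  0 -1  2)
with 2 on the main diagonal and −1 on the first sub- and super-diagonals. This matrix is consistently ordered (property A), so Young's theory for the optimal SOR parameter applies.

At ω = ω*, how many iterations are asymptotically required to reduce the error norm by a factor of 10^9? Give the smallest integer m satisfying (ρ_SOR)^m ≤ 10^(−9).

m = 660

spectrum of D⁻¹(L+U) = {cos(kπ/200) : 1≤k≤199}; ρ_J = cos(π/200) = 0.9998766.
root = sin(π/200) = 0.0157073  (since 1−cos² = sin²).
So ω* = 2/1.0157073 = 1.9690712 (Young).
ρ_SOR = ω* − 1 = 1.9690712 − 1 = 0.9690712.
m ≥ 9·ln10 / (−ln 0.9690712) = 659.616; smallest integer m = 660.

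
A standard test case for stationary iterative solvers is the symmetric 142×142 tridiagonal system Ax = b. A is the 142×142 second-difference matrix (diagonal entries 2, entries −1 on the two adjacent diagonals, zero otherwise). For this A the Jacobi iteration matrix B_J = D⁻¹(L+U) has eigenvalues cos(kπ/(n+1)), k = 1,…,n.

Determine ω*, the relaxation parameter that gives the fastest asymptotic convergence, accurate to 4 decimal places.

B_J for the 142×142 system has eigenvalues cos(kπ/143); ρ_J = cos(π/143) = 0.9998.
1 − cos²(π/143) = sin²(π/143) ⇒ √(1−ρ_J²) = sin(π/143) = 0.02197.
ω* = 2 / (1 + 0.02197) = 2 / 1.02197 ≈ 1.9570.
[ρ_SOR] ω* − 1 = 0.9570.

ω* = 1.9570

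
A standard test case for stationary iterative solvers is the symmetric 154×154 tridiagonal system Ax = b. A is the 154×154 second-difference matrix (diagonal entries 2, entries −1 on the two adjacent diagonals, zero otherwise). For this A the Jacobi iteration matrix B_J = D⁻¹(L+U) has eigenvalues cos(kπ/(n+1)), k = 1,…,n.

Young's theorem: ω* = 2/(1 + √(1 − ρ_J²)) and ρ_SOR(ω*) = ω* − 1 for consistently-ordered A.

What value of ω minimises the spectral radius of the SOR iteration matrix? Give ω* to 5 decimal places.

ω* = 1.96027

B_J for the 154×154 system has eigenvalues cos(kπ/155); ρ_J = cos(π/155) = 0.99979.
√(1 − cos²(π/155)) = sin(π/155) ≈ 0.020267.
ω* = 2/(1 + 0.020267) = 2/1.020267 = 1.96027.
ρ_SOR = ω* − 1 ≈ 0.96027.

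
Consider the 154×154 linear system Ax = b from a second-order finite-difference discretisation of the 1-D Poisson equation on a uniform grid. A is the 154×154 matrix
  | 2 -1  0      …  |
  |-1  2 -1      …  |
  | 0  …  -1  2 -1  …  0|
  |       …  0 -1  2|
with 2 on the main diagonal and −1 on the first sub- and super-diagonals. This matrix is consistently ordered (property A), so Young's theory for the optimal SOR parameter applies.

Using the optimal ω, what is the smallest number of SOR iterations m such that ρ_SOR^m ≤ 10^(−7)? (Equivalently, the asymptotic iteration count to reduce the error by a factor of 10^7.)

With n=154, ρ(Jacobi) = cos(π/155) = 0.9997946.
√(1−ρ_J²) simplifies to sin(π/155) = 0.0202670.
ω* = 2 / (1 + 0.0202670) = 2 / 1.0202670 ≈ 1.9602712.
Hence ρ(B_{ω*}) = 1.9602712 − 1 = 0.9602712.
Need (0.9602712)^m ≤ 10^(−7): m ≥ 7·ln10/|ln 0.9602712| = 16.1181/0.0405395 = 397.590 ⇒ m = 398.

m = 398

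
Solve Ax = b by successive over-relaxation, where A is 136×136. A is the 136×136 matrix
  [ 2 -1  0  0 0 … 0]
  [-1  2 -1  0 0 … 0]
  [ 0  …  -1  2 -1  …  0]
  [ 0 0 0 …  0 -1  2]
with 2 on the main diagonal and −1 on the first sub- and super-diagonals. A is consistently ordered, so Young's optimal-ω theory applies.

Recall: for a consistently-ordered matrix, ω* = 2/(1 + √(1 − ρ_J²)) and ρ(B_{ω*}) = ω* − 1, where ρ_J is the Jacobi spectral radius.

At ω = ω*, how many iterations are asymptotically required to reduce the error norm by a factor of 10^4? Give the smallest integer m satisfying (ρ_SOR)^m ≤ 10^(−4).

m = 201

ρ_J = max_k |cos(kπ/137)| = cos(π/137) = 0.9997371
√(1−ρ_J²) simplifies to sin(π/137) = 0.0229293.
ω* = 2/(1 + 0.0229293) = 2/1.0229293 = 1.9551693.
ρ_SOR = ω* − 1 = 1.9551693 − 1 = 0.9551693.
For 4 digits: m = 4·ln10 / (−ln 0.9551693) = 9.21034/0.0458667 = 200.807; round up → m = 201.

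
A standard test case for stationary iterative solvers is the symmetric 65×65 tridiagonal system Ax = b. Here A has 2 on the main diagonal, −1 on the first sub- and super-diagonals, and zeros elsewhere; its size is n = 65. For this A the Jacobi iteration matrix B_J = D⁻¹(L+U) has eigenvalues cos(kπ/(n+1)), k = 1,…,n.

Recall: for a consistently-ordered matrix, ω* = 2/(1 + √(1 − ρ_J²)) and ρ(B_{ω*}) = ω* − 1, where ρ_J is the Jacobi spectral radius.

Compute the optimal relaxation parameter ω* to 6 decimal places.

With n=65, ρ(Jacobi) = cos(π/66) = 0.998867.
√(1−ρ_J²) simplifies to sin(π/66) = 0.0475819.
ω* = 2 / (1 + 0.0475819) = 2 / 1.0475819 ≈ 1.909159.
ρ_SOR = ω* − 1 = 1.909159 − 1 = 0.909159.

ω* = 1.909159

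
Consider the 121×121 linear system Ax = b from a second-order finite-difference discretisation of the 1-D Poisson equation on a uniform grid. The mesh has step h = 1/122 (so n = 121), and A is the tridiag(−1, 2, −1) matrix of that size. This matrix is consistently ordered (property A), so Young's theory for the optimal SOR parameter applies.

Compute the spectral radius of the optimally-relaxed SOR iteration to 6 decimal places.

ρ_SOR = 0.949797

½·tridiag(1,0,1) at n=121: λ_k = cos(kπ/122); max |λ| at k=1 ⇒ ρ_J = cos(π/122) ≈ 0.999668.
√(1−ρ_J²) = |sin(π/122)| = 0.0257479
Then 2/(1+√(1−ρ_J²)) = 2/(1+0.0257479); ω* = 2/1.0257479 = 1.949797.
[ρ_SOR] ω* − 1 = 0.949797.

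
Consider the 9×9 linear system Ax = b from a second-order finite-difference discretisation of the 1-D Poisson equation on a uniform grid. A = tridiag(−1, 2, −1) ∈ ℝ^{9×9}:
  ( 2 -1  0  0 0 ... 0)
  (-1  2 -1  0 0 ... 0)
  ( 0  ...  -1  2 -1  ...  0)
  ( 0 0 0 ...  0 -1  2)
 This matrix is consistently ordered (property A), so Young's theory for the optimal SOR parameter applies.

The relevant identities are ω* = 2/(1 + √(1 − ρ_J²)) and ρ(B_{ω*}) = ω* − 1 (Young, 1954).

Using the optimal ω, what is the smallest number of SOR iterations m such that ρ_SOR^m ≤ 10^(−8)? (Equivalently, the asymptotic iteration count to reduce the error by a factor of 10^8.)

m = 29

[ρ_J] n=9: ρ(B_J) = cos(π/(n+1)) = cos(π/10) = 0.9510565.
root = sin(π/10) = 0.3090170  (since 1−cos² = sin²).
Then 2/(1+√(1−ρ_J²)) = 2/(1+0.3090170); ω* = 2/1.3090170 = 1.5278640.
ρ(B_{ω*}) = ω*−1 = 0.5278640
ρ_SOR^m ≤ 10^(−8) ⇔ m ≥ 8·ln10/(−ln 0.5278640) = 18.4207/0.638917 = 28.831; m = ⌈28.831⌉ = 29.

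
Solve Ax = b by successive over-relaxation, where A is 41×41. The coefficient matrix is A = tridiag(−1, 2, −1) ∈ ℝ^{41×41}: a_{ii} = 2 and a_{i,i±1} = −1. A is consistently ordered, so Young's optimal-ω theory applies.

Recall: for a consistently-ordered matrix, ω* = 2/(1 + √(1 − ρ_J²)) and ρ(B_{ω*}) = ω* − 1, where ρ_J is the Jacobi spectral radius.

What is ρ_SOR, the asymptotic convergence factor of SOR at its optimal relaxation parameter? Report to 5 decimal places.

ρ_SOR = 0.86093

With n=41, ρ(Jacobi) = cos(π/42) = 0.99720.
√(1 − cos²(π/42)) = sin(π/42) ≈ 0.074730.
ω* = 2/(1+0.074730) = 1.86093
Hence ρ(B_{ω*}) = 1.86093 − 1 = 0.86093.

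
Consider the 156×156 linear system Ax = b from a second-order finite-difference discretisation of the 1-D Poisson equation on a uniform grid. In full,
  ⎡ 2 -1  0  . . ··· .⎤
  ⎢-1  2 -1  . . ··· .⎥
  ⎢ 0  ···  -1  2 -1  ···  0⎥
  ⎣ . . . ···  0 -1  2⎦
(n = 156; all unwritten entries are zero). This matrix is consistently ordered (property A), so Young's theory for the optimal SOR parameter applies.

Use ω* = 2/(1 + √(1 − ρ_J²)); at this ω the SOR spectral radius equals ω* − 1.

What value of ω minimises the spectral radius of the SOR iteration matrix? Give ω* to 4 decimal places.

ω* = 1.9608

spectrum of D⁻¹(L+U) = {cos(kπ/157) : 1≤k≤156}; ρ_J = cos(π/157) = 0.9998.
root = sin(π/157) = 0.02001  (since 1−cos² = sin²).
Then 2/(1+√(1−ρ_J²)) = 2/(1+0.02001); ω* = 2/1.02001 = 1.9608.
ρ_SOR = ω* − 1 ≈ 0.9608.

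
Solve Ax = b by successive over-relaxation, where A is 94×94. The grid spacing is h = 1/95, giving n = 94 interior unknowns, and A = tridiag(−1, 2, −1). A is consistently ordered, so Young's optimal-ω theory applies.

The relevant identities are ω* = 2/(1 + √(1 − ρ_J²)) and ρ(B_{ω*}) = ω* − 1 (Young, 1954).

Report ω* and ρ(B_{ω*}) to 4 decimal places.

ω* = 1.9360, ρ_SOR = 0.9360

With n=94, ρ(Jacobi) = cos(π/95) = 0.9995.
√(1−ρ_J²) simplifies to sin(π/95) = 0.03306.
ω* = 2 / (1 + 0.03306) = 2 / 1.03306 ≈ 1.9360.
At ω = 1.9360 every |λ(B_ω)| = ω−1, so ρ_SOR = 0.9360.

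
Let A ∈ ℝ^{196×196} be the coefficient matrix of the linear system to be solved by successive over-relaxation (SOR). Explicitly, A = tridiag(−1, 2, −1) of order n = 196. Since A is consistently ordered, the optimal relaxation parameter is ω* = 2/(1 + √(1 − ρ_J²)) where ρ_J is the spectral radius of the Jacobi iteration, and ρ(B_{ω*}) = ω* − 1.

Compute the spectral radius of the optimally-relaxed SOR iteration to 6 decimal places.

With n=196, ρ(Jacobi) = cos(π/197) = 0.999873.
√(1 − cos²(π/197)) = sin(π/197) ≈ 0.0159465.
ω* = 2/(1+0.0159465) = 1.968608
At ω = 1.968608 every |λ(B_ω)| = ω−1, so ρ_SOR = 0.968608.

ρ_SOR = 0.968608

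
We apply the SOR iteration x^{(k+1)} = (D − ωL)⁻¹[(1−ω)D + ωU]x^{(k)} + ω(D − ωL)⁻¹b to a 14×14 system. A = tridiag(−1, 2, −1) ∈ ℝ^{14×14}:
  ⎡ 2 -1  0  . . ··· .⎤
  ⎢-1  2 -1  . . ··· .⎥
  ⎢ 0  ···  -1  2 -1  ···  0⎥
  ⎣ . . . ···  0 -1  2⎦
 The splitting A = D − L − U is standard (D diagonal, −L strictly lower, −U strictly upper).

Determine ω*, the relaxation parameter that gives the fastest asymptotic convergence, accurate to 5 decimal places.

ω* = 1.65575

ρ_J = max_k |cos(kπ/15)| = cos(π/15) = 0.97815
√(1−ρ_J²) simplifies to sin(π/15) = 0.207912.
ω* = 2/(1 + 0.207912) = 2/1.207912 = 1.65575.
ρ(B_{ω*}) = ω*−1 = 0.65575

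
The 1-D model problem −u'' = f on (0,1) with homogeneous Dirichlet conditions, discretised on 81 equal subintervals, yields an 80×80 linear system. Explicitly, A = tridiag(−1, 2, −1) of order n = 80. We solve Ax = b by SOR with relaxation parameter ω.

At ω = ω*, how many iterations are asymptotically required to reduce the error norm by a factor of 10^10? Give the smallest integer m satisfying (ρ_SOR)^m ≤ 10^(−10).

½·tridiag(1,0,1) at n=80: λ_k = cos(kπ/81); max |λ| at k=1 ⇒ ρ_J = cos(π/81) ≈ 0.9992480.
√(1−ρ_J²) = |sin(π/81)| = 0.0387754
Then 2/(1+√(1−ρ_J²)) = 2/(1+0.0387754); ω* = 2/1.0387754 = 1.9253440.
ρ(B_{ω*}) = ω*−1 = 0.9253440
ρ_SOR^m ≤ 10^(−10) ⇔ m ≥ 10·ln10/(−ln 0.9253440) = 23.0259/0.0775897 = 296.765; m = ⌈296.765⌉ = 297.

m = 297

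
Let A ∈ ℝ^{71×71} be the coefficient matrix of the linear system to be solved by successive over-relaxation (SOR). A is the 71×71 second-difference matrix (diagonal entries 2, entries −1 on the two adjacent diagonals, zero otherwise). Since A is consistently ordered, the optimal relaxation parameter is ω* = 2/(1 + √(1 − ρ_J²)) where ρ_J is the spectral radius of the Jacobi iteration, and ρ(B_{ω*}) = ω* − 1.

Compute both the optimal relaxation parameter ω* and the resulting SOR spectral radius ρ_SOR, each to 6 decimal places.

ω* = 1.916407, ρ_SOR = 0.916407

B_J for the 71×71 system has eigenvalues cos(kπ/72); ρ_J = cos(π/72) = 0.999048.
√(1−ρ_J²) simplifies to sin(π/72) = 0.0436194.
[ω*] 2 ÷ (1 + 0.0436194) = 2 ÷ 1.0436194 = 1.916407.
[ρ_SOR] ω* − 1 = 0.916407.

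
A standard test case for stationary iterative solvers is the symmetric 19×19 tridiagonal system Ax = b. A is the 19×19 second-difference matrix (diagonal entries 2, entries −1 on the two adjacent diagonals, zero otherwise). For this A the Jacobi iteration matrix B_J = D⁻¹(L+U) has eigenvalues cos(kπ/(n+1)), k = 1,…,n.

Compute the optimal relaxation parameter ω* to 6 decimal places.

B_J for the 19×19 system has eigenvalues cos(kπ/20); ρ_J = cos(π/20) = 0.987688.
√(1−ρ_J²) = |sin(π/20)| = 0.1564345
Then 2/(1+√(1−ρ_J²)) = 2/(1+0.1564345); ω* = 2/1.1564345 = 1.729454.
ρ_SOR = ω* − 1 = 1.729454 − 1 = 0.729454.

ω* = 1.729454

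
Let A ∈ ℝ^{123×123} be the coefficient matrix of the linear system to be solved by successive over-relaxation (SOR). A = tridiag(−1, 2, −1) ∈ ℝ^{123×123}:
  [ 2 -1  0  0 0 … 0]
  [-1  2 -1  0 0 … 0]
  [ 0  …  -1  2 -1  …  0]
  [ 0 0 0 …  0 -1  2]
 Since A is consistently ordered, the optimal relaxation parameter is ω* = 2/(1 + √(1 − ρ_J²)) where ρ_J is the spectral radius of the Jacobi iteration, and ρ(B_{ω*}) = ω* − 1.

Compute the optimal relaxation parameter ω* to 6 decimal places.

spectrum of D⁻¹(L+U) = {cos(kπ/124) : 1≤k≤123}; ρ_J = cos(π/124) = 0.999679.
root = sin(π/124) = 0.0253327  (since 1−cos² = sin²).
ω* = 2/(1+0.0253327) = 1.950586
At ω = 1.950586 every |λ(B_ω)| = ω−1, so ρ_SOR = 0.950586.

ω* = 1.950586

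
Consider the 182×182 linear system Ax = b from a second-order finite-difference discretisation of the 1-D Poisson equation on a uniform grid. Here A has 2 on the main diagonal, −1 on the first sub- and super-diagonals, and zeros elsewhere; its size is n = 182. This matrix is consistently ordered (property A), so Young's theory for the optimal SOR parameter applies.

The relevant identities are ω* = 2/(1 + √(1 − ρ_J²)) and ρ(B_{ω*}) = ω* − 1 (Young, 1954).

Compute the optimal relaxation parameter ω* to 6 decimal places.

spectrum of D⁻¹(L+U) = {cos(kπ/183) : 1≤k≤182}; ρ_J = cos(π/183) = 0.999853.
√(1−ρ_J²) simplifies to sin(π/183) = 0.0171663.
ω* = 2/(1+0.0171663) = 1.966247
[ρ_SOR] ω* − 1 = 0.966247.

ω* = 1.966247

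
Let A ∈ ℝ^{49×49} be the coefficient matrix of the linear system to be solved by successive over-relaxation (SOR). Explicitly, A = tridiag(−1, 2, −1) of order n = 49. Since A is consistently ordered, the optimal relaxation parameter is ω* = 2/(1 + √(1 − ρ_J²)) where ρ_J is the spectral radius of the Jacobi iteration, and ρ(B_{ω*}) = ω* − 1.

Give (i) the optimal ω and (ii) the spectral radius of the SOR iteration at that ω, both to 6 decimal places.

ω* = 1.881838, ρ_SOR = 0.881838

ρ_J = max_k |cos(kπ/50)| = cos(π/50) = 0.998027
1 − cos²(π/50) = sin²(π/50) ⇒ √(1−ρ_J²) = sin(π/50) = 0.0627905.
ω* = 2 / (1 + 0.0627905) = 2 / 1.0627905 ≈ 1.881838.
Hence ρ(B_{ω*}) = 1.881838 − 1 = 0.881838.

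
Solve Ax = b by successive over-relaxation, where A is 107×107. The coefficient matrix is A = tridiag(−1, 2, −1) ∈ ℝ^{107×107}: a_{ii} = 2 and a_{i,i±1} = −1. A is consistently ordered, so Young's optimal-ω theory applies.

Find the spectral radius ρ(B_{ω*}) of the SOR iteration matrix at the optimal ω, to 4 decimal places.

ρ_SOR = 0.9435

spectrum of D⁻¹(L+U) = {cos(kπ/108) : 1≤k≤107}; ρ_J = cos(π/108) = 0.9996.
√(1−ρ_J²) = |sin(π/108)| = 0.02908
Young: ω* = 2/(1+√(1−ρ_J²)) = 2/(1+0.02908) = 2/1.02908 = 1.9435.
and ρ(B_{ω*}) = 1.9435 − 1 = 0.9435.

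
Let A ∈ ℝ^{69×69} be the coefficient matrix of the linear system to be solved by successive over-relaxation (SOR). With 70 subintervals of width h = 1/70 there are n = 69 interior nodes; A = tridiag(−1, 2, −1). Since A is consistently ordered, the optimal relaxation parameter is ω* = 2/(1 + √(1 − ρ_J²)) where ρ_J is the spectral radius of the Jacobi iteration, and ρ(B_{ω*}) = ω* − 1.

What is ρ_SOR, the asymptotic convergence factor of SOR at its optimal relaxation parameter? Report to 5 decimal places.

ρ_SOR = 0.91412

spectrum of D⁻¹(L+U) = {cos(kπ/70) : 1≤k≤69}; ρ_J = cos(π/70) = 0.99899.
root = sin(π/70) = 0.044865  (since 1−cos² = sin²).
So ω* = 2/1.044865 = 1.91412 (Young).
ρ_SOR = ω* − 1 = 1.91412 − 1 = 0.91412.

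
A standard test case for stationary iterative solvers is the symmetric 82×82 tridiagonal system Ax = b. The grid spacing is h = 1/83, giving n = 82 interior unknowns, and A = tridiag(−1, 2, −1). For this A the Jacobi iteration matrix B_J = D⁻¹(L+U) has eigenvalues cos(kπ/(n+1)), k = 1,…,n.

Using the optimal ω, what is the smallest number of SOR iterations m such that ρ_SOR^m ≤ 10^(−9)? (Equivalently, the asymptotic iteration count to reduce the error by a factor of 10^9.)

With n=82, ρ(Jacobi) = cos(π/83) = 0.9992838.
root = sin(π/83) = 0.0378415  (since 1−cos² = sin²).
ω* = 2/(1 + 0.0378415) = 2/1.0378415 = 1.9270765.
and ρ(B_{ω*}) = 1.9270765 − 1 = 0.9270765.
Need (0.9270765)^m ≤ 10^(−9): m ≥ 9·ln10/|ln 0.9270765| = 20.7233/0.0757192 = 273.686 ⇒ m = 274.

m = 274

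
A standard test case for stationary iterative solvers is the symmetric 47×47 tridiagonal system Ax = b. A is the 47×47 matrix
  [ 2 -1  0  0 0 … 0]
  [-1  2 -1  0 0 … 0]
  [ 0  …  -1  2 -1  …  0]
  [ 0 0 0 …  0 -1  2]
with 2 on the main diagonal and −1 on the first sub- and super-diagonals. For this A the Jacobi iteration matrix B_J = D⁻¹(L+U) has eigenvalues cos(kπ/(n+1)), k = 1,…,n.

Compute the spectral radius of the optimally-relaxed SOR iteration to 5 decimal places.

ρ_SOR = 0.87722

[ρ_J] n=47: ρ(B_J) = cos(π/(n+1)) = cos(π/48) = 0.99786.
√(1−ρ_J²) = |sin(π/48)| = 0.065403
[ω*] 2 ÷ (1 + 0.065403) = 2 ÷ 1.065403 = 1.87722.
[ρ_SOR] ω* − 1 = 0.87722.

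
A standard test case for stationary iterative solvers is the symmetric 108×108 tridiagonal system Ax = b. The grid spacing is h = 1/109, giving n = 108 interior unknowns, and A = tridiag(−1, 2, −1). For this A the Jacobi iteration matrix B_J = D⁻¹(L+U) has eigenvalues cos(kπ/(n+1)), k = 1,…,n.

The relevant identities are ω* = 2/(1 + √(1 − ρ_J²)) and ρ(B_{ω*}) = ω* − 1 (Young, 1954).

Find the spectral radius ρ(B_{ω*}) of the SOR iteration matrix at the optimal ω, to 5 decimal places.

ρ_SOR = 0.94398

½·tridiag(1,0,1) at n=108: λ_k = cos(kπ/109); max |λ| at k=1 ⇒ ρ_J = cos(π/109) ≈ 0.99958.
root = sin(π/109) = 0.028818  (since 1−cos² = sin²).
Young: ω* = 2/(1+√(1−ρ_J²)) = 2/(1+0.028818) = 2/1.028818 = 1.94398.
ρ_SOR = ω* − 1 ≈ 0.94398.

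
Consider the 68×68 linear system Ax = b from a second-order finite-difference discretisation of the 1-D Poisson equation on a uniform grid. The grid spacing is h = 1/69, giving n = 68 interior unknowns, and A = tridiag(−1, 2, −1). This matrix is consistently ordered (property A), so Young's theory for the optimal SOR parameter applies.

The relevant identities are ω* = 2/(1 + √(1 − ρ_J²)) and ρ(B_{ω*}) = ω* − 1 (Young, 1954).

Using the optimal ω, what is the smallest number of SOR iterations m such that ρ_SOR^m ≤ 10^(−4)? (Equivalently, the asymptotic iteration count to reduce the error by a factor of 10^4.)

[ρ_J] n=68: ρ(B_J) = cos(π/(n+1)) = cos(π/69) = 0.9989637.
√(1−ρ_J²) simplifies to sin(π/69) = 0.0455146.
Young: ω* = 2/(1+√(1−ρ_J²)) = 2/(1+0.0455146) = 2/1.0455146 = 1.9129336.
and ρ(B_{ω*}) = 1.9129336 − 1 = 0.9129336.
Need (0.9129336)^m ≤ 10^(−4): m ≥ 4·ln10/|ln 0.9129336| = 9.21034/0.0910921 = 101.110 ⇒ m = 102.

m = 102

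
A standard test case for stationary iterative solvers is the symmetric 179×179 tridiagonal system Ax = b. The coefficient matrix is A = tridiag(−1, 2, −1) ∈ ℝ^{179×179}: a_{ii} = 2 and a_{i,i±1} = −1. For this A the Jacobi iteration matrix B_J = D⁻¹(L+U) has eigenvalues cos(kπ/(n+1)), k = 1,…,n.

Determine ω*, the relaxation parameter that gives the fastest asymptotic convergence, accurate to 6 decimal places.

n=179: λ(B_J) = 1 − λ(A)/2 = cos(kπ/180); k=1 gives ρ_J = 0.999848.
root = sin(π/180) = 0.0174524  (since 1−cos² = sin²).
So ω* = 2/1.0174524 = 1.965694 (Young).
ρ(B_{ω*}) = ω*−1 = 0.965694

ω* = 1.965694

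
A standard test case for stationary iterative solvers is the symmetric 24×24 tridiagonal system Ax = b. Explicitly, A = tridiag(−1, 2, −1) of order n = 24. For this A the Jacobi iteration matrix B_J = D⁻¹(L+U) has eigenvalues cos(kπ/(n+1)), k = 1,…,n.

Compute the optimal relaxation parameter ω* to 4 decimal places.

ω* = 1.7773

With n=24, ρ(Jacobi) = cos(π/25) = 0.9921.
√(1−ρ_J²) = |sin(π/25)| = 0.12533
Then 2/(1+√(1−ρ_J²)) = 2/(1+0.12533); ω* = 2/1.12533 = 1.7773.
ρ_SOR = ω* − 1 = 1.7773 − 1 = 0.7773.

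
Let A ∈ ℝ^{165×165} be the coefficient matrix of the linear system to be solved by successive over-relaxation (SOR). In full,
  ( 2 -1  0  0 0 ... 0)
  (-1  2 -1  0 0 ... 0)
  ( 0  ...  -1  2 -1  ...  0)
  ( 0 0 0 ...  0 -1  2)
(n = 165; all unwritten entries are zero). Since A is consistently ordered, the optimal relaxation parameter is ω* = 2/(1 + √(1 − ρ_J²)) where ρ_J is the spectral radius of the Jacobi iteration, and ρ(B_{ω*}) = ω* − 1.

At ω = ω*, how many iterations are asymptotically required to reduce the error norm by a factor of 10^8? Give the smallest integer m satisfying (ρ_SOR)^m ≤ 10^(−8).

[ρ_J] n=165: ρ(B_J) = cos(π/(n+1)) = cos(π/166) = 0.9998209.
√(1 − cos²(π/166)) = sin(π/166) ≈ 0.0189241.
Then 2/(1+√(1−ρ_J²)) = 2/(1+0.0189241); ω* = 2/1.0189241 = 1.9628547.
ρ(B_{ω*}) = ω*−1 = 0.9628547
8·ln10 = 18.4207; −ln(0.9628547) = 0.0378528; m = ⌈18.4207/0.0378528⌉ = ⌈486.640⌉ = 487.

m = 487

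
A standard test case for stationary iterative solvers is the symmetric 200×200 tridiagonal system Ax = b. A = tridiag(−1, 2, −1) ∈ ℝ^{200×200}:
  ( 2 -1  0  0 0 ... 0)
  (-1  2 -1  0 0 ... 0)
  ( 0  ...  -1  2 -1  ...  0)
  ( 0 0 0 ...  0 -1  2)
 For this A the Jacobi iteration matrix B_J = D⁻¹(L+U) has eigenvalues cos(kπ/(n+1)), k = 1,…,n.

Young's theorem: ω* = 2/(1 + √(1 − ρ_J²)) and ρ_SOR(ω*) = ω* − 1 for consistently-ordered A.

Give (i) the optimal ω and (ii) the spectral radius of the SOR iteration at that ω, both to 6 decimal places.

ω* = 1.969223, ρ_SOR = 0.969223

ρ_J = max_k |cos(kπ/201)| = cos(π/201) = 0.999878
root = sin(π/201) = 0.0156292  (since 1−cos² = sin²).
ω* = 2/(1+0.0156292) = 1.969223
Hence ρ(B_{ω*}) = 1.969223 − 1 = 0.969223.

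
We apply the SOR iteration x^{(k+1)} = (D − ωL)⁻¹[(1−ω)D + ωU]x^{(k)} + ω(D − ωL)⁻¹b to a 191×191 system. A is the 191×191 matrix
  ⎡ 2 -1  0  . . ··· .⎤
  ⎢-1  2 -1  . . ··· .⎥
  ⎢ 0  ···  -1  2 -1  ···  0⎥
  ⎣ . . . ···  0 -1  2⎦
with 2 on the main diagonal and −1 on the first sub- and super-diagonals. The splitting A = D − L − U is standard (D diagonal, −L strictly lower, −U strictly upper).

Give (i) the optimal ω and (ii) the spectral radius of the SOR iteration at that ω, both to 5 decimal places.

ω* = 1.96780, ρ_SOR = 0.96780

n=191: λ(B_J) = 1 − λ(A)/2 = cos(kπ/192); k=1 gives ρ_J = 0.99987.
root = sin(π/192) = 0.016362  (since 1−cos² = sin²).
ω* = 2/(1+0.016362) = 1.96780
ρ(B_{ω*}) = ω*−1 = 0.96780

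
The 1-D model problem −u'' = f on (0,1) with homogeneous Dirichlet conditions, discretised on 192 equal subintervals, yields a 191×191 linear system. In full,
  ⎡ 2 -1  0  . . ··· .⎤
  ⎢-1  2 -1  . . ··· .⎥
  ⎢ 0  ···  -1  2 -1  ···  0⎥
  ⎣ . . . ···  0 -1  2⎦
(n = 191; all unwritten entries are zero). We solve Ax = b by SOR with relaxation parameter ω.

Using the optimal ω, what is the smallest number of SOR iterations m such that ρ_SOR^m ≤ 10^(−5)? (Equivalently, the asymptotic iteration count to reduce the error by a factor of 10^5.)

B_J for the 191×191 system has eigenvalues cos(kπ/192); ρ_J = cos(π/192) = 0.9998661.
1 − cos²(π/192) = sin²(π/192) ⇒ √(1−ρ_J²) = sin(π/192) = 0.0163617.
ω* = 2 / (1 + 0.0163617) = 2 / 1.0163617 ≈ 1.9678034.
[ρ_SOR] ω* − 1 = 0.9678034.
(0.9678034)^m ≤ 10^{−5}  ⇒  m·ln(0.9678034) ≤ −5·ln10  ⇒  m ≥ 351.794  ⇒  m = 352

m = 352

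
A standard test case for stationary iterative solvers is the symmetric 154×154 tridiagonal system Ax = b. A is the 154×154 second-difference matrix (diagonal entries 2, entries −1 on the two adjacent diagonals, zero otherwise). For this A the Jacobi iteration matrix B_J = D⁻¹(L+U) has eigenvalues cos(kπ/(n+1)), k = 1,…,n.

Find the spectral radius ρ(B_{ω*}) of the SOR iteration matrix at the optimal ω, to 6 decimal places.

ρ_SOR = 0.960271

½·tridiag(1,0,1) at n=154: λ_k = cos(kπ/155); max |λ| at k=1 ⇒ ρ_J = cos(π/155) ≈ 0.999795.
√(1−ρ_J²) = |sin(π/155)| = 0.0202670
ω* = 2/(1+0.0202670) = 1.960271
ρ_SOR = ω* − 1 ≈ 0.960271.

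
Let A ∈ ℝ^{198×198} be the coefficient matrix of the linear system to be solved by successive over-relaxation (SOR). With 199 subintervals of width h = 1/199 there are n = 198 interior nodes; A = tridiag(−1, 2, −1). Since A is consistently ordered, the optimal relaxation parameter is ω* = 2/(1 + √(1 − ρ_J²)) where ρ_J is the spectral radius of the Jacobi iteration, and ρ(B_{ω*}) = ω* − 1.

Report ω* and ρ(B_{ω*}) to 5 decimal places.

[ρ_J] n=198: ρ(B_J) = cos(π/(n+1)) = cos(π/199) = 0.99988.
root = sin(π/199) = 0.015786  (since 1−cos² = sin²).
ω* = 2 / (1 + 0.015786) = 2 / 1.015786 ≈ 1.96892.
ρ_SOR = ω* − 1 = 1.96892 − 1 = 0.96892.

ω* = 1.96892, ρ_SOR = 0.96892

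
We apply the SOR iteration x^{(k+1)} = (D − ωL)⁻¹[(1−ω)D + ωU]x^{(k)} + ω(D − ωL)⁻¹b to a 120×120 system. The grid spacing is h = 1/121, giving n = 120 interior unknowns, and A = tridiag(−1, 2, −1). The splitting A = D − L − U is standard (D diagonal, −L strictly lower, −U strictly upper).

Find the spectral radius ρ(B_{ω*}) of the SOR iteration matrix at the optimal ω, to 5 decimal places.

B_J for the 120×120 system has eigenvalues cos(kπ/121); ρ_J = cos(π/121) = 0.99966.
root = sin(π/121) = 0.025961  (since 1−cos² = sin²).
ω* = 2/(1 + 0.025961) = 2/1.025961 = 1.94939.
and ρ(B_{ω*}) = 1.94939 − 1 = 0.94939.

ρ_SOR = 0.94939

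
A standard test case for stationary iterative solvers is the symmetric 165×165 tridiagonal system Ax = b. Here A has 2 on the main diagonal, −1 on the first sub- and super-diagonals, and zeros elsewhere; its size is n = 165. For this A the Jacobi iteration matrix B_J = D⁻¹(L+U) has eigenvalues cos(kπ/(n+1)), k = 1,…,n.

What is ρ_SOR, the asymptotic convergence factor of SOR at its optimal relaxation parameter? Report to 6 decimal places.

ρ_SOR = 0.962855

spectrum of D⁻¹(L+U) = {cos(kπ/166) : 1≤k≤165}; ρ_J = cos(π/166) = 0.999821.
1 − cos²(π/166) = sin²(π/166) ⇒ √(1−ρ_J²) = sin(π/166) = 0.0189241.
[ω*] 2 ÷ (1 + 0.0189241) = 2 ÷ 1.0189241 = 1.962855.
[ρ_SOR] ω* − 1 = 0.962855.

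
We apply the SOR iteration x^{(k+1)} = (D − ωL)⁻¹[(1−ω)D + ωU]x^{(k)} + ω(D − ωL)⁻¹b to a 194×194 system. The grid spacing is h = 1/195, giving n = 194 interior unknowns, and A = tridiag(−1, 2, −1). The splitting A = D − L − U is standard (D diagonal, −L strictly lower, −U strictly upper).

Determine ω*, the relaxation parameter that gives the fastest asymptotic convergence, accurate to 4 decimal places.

With n=194, ρ(Jacobi) = cos(π/195) = 0.9999.
√(1 − cos²(π/195)) = sin(π/195) ≈ 0.01611.
[ω*] 2 ÷ (1 + 0.01611) = 2 ÷ 1.01611 = 1.9683.
ρ_SOR = ω* − 1 ≈ 0.9683.

ω* = 1.9683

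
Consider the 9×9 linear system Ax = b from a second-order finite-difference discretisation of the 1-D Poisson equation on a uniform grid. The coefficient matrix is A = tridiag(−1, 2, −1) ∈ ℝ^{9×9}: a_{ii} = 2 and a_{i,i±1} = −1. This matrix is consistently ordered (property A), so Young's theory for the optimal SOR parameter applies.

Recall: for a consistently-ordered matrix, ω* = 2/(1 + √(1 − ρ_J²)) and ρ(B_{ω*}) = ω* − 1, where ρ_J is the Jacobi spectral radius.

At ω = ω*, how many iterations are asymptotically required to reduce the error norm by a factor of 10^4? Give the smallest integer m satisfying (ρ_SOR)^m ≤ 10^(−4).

ρ_J = max_k |cos(kπ/10)| = cos(π/10) = 0.9510565
√(1 − cos²(π/10)) = sin(π/10) ≈ 0.3090170.
Young: ω* = 2/(1+√(1−ρ_J²)) = 2/(1+0.3090170) = 2/1.3090170 = 1.5278640.
ρ_SOR = ω* − 1 = 1.5278640 − 1 = 0.5278640.
m ≥ 4·ln10 / (−ln 0.5278640) = 14.416; smallest integer m = 15.

m = 15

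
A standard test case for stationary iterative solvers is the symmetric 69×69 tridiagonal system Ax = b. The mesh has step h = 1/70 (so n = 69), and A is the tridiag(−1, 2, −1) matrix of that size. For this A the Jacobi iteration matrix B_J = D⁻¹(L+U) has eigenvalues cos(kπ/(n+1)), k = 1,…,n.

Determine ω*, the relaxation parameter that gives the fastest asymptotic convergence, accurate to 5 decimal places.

[ρ_J] n=69: ρ(B_J) = cos(π/(n+1)) = cos(π/70) = 0.99899.
root = sin(π/70) = 0.044865  (since 1−cos² = sin²).
[ω*] 2 ÷ (1 + 0.044865) = 2 ÷ 1.044865 = 1.91412.
and ρ(B_{ω*}) = 1.91412 − 1 = 0.91412.

ω* = 1.91412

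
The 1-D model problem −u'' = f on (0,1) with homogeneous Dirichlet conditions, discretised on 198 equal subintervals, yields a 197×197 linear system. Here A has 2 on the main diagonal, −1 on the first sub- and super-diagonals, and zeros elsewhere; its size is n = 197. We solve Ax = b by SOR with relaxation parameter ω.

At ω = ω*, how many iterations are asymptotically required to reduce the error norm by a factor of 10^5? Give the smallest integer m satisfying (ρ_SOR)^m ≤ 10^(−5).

n=197: λ(B_J) = 1 − λ(A)/2 = cos(kπ/198); k=1 gives ρ_J = 0.9998741.
√(1−ρ_J²) simplifies to sin(π/198) = 0.0158660.
Then 2/(1+√(1−ρ_J²)) = 2/(1+0.0158660); ω* = 2/1.0158660 = 1.9687636.
Hence ρ(B_{ω*}) = 1.9687636 − 1 = 0.9687636.
5·ln10 = 11.5129; −ln(0.9687636) = 0.0317347; m = ⌈11.5129/0.0317347⌉ = ⌈362.786⌉ = 363.

m = 363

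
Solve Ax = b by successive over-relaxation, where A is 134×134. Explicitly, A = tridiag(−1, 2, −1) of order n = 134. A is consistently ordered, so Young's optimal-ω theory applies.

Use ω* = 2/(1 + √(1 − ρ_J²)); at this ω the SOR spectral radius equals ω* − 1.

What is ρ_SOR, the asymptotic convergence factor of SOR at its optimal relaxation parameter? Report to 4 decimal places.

ρ_SOR = 0.9545

½·tridiag(1,0,1) at n=134: λ_k = cos(kπ/135); max |λ| at k=1 ⇒ ρ_J = cos(π/135) ≈ 0.9997.
√(1−ρ_J²) = |sin(π/135)| = 0.02327
Then 2/(1+√(1−ρ_J²)) = 2/(1+0.02327); ω* = 2/1.02327 = 1.9545.
Hence ρ(B_{ω*}) = 1.9545 − 1 = 0.9545.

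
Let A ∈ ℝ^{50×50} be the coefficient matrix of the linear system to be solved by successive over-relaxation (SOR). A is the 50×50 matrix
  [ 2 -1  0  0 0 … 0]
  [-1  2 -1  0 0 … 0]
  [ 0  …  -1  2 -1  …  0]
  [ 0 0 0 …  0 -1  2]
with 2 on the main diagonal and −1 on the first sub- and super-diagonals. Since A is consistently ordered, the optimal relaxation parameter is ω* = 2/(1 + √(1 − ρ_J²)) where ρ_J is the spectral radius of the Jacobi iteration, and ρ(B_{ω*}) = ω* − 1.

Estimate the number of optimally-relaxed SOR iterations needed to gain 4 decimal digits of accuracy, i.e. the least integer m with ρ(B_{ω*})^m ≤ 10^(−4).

m = 75

½·tridiag(1,0,1) at n=50: λ_k = cos(kπ/51); max |λ| at k=1 ⇒ ρ_J = cos(π/51) ≈ 0.9981033.
1 − cos²(π/51) = sin²(π/51) ⇒ √(1−ρ_J²) = sin(π/51) = 0.0615609.
So ω* = 2/1.0615609 = 1.8840181 (Young).
At ω = 1.8840181 every |λ(B_ω)| = ω−1, so ρ_SOR = 0.8840181.
For 4 digits: m = 4·ln10 / (−ln 0.8840181) = 9.21034/0.123278 = 74.712; round up → m = 75.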